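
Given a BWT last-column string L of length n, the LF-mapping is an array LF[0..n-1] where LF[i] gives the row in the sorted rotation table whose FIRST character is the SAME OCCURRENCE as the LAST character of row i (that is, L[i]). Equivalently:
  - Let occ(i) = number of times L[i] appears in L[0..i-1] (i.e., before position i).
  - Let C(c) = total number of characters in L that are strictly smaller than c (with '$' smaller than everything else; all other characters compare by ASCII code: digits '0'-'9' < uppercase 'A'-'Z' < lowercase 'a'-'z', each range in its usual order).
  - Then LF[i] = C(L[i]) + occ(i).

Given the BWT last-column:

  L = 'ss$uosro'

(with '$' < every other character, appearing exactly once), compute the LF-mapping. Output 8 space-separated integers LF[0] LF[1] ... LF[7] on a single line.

Char counts: '$':1, 'o':2, 'r':1, 's':3, 'u':1
C (first-col start): C('$')=0, C('o')=1, C('r')=3, C('s')=4, C('u')=7
L[0]='s': occ=0, LF[0]=C('s')+0=4+0=4
L[1]='s': occ=1, LF[1]=C('s')+1=4+1=5
L[2]='$': occ=0, LF[2]=C('$')+0=0+0=0
L[3]='u': occ=0, LF[3]=C('u')+0=7+0=7
L[4]='o': occ=0, LF[4]=C('o')+0=1+0=1
L[5]='s': occ=2, LF[5]=C('s')+2=4+2=6
L[6]='r': occ=0, LF[6]=C('r')+0=3+0=3
L[7]='o': occ=1, LF[7]=C('o')+1=1+1=2

Answer: 4 5 0 7 1 6 3 2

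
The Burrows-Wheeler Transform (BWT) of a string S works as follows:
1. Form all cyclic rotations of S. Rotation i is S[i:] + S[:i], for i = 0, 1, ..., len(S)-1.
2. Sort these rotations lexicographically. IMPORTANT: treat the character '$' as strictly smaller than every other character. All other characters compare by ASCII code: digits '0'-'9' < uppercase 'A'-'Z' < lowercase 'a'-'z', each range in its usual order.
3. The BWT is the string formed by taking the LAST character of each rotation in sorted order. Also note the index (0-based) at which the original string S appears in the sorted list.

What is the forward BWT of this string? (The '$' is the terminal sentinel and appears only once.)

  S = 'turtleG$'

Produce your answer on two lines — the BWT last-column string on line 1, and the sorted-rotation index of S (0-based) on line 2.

Answer: Geltur$t
6

Derivation:
All 8 rotations (rotation i = S[i:]+S[:i]):
  rot[0] = turtleG$
  rot[1] = urtleG$t
  rot[2] = rtleG$tu
  rot[3] = tleG$tur
  rot[4] = leG$turt
  rot[5] = eG$turtl
  rot[6] = G$turtle
  rot[7] = $turtleG
Sorted (with $ < everything):
  sorted[0] = $turtleG  (last char: 'G')
  sorted[1] = G$turtle  (last char: 'e')
  sorted[2] = eG$turtl  (last char: 'l')
  sorted[3] = leG$turt  (last char: 't')
  sorted[4] = rtleG$tu  (last char: 'u')
  sorted[5] = tleG$tur  (last char: 'r')
  sorted[6] = turtleG$  (last char: '$')
  sorted[7] = urtleG$t  (last char: 't')
Last column: Geltur$t
Original string S is at sorted index 6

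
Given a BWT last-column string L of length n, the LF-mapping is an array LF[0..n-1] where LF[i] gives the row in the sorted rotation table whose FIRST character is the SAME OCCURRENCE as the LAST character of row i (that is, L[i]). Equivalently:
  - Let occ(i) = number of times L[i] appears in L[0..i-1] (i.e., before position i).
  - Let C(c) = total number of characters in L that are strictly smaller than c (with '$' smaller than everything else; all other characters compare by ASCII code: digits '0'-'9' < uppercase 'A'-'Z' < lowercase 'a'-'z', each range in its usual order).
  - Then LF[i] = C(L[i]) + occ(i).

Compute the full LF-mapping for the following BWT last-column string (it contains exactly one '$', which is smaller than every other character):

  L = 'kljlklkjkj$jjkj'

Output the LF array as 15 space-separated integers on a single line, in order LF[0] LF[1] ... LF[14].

Answer: 7 12 1 13 8 14 9 2 10 3 0 4 5 11 6

Derivation:
Char counts: '$':1, 'j':6, 'k':5, 'l':3
C (first-col start): C('$')=0, C('j')=1, C('k')=7, C('l')=12
L[0]='k': occ=0, LF[0]=C('k')+0=7+0=7
L[1]='l': occ=0, LF[1]=C('l')+0=12+0=12
L[2]='j': occ=0, LF[2]=C('j')+0=1+0=1
L[3]='l': occ=1, LF[3]=C('l')+1=12+1=13
L[4]='k': occ=1, LF[4]=C('k')+1=7+1=8
L[5]='l': occ=2, LF[5]=C('l')+2=12+2=14
L[6]='k': occ=2, LF[6]=C('k')+2=7+2=9
L[7]='j': occ=1, LF[7]=C('j')+1=1+1=2
L[8]='k': occ=3, LF[8]=C('k')+3=7+3=10
L[9]='j': occ=2, LF[9]=C('j')+2=1+2=3
L[10]='$': occ=0, LF[10]=C('$')+0=0+0=0
L[11]='j': occ=3, LF[11]=C('j')+3=1+3=4
L[12]='j': occ=4, LF[12]=C('j')+4=1+4=5
L[13]='k': occ=4, LF[13]=C('k')+4=7+4=11
L[14]='j': occ=5, LF[14]=C('j')+5=1+5=6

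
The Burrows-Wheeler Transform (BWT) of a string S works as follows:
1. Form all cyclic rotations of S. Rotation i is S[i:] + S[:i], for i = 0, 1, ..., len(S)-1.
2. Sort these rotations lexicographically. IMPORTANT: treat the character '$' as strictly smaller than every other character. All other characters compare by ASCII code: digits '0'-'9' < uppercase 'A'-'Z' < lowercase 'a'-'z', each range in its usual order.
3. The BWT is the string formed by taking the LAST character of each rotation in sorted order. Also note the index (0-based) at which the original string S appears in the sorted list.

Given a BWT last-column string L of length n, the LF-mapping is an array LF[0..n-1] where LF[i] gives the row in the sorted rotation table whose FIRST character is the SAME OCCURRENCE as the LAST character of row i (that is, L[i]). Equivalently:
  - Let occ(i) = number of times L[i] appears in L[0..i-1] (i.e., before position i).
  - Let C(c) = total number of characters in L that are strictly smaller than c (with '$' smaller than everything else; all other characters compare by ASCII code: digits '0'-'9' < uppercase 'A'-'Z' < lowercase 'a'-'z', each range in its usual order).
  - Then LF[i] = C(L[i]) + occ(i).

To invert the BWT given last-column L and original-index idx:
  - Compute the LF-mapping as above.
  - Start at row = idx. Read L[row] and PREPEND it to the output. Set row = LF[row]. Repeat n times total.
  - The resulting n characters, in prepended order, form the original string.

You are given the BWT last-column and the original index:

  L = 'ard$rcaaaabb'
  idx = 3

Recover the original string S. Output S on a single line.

Answer: abracadabra$

Derivation:
LF mapping: 1 10 9 0 11 8 2 3 4 5 6 7
Walk LF starting at row 3, prepending L[row]:
  step 1: row=3, L[3]='$', prepend. Next row=LF[3]=0
  step 2: row=0, L[0]='a', prepend. Next row=LF[0]=1
  step 3: row=1, L[1]='r', prepend. Next row=LF[1]=10
  step 4: row=10, L[10]='b', prepend. Next row=LF[10]=6
  step 5: row=6, L[6]='a', prepend. Next row=LF[6]=2
  step 6: row=2, L[2]='d', prepend. Next row=LF[2]=9
  step 7: row=9, L[9]='a', prepend. Next row=LF[9]=5
  step 8: row=5, L[5]='c', prepend. Next row=LF[5]=8
  step 9: row=8, L[8]='a', prepend. Next row=LF[8]=4
  step 10: row=4, L[4]='r', prepend. Next row=LF[4]=11
  step 11: row=11, L[11]='b', prepend. Next row=LF[11]=7
  step 12: row=7, L[7]='a', prepend. Next row=LF[7]=3
Reversed output: abracadabra$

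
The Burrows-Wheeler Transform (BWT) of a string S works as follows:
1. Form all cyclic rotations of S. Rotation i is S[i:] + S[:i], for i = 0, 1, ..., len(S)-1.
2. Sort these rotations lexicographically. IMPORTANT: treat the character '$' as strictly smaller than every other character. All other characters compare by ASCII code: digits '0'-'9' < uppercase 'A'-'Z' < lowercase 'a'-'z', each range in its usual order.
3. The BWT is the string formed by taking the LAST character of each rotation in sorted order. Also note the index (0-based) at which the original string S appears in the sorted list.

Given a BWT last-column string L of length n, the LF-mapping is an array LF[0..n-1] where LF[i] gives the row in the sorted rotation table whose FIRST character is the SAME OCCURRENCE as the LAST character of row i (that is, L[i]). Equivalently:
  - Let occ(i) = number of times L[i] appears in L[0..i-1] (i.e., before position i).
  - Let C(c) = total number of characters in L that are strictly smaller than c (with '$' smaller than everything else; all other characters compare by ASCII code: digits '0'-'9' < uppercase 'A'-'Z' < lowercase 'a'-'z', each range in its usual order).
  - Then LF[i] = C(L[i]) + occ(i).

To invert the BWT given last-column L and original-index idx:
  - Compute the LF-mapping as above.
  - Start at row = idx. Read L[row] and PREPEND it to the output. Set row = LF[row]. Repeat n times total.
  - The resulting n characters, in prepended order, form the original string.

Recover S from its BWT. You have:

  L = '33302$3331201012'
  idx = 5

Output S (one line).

Answer: 130300313212323$

Derivation:
LF mapping: 10 11 12 1 7 0 13 14 15 4 8 2 5 3 6 9
Walk LF starting at row 5, prepending L[row]:
  step 1: row=5, L[5]='$', prepend. Next row=LF[5]=0
  step 2: row=0, L[0]='3', prepend. Next row=LF[0]=10
  step 3: row=10, L[10]='2', prepend. Next row=LF[10]=8
  step 4: row=8, L[8]='3', prepend. Next row=LF[8]=15
  step 5: row=15, L[15]='2', prepend. Next row=LF[15]=9
  step 6: row=9, L[9]='1', prepend. Next row=LF[9]=4
  step 7: row=4, L[4]='2', prepend. Next row=LF[4]=7
  step 8: row=7, L[7]='3', prepend. Next row=LF[7]=14
  step 9: row=14, L[14]='1', prepend. Next row=LF[14]=6
  step 10: row=6, L[6]='3', prepend. Next row=LF[6]=13
  step 11: row=13, L[13]='0', prepend. Next row=LF[13]=3
  step 12: row=3, L[3]='0', prepend. Next row=LF[3]=1
  step 13: row=1, L[1]='3', prepend. Next row=LF[1]=11
  step 14: row=11, L[11]='0', prepend. Next row=LF[11]=2
  step 15: row=2, L[2]='3', prepend. Next row=LF[2]=12
  step 16: row=12, L[12]='1', prepend. Next row=LF[12]=5
Reversed output: 130300313212323$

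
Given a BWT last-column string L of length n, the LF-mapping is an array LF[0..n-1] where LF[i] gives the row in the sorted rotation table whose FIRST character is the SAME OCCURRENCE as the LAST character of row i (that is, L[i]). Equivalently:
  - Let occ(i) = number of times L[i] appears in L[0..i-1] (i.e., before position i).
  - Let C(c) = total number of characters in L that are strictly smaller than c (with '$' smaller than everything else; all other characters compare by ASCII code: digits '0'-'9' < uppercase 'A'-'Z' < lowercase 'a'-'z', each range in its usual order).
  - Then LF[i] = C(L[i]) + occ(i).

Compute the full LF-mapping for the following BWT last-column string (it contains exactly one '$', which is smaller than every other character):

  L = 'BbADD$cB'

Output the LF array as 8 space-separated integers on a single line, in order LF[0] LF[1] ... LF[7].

Char counts: '$':1, 'A':1, 'B':2, 'D':2, 'b':1, 'c':1
C (first-col start): C('$')=0, C('A')=1, C('B')=2, C('D')=4, C('b')=6, C('c')=7
L[0]='B': occ=0, LF[0]=C('B')+0=2+0=2
L[1]='b': occ=0, LF[1]=C('b')+0=6+0=6
L[2]='A': occ=0, LF[2]=C('A')+0=1+0=1
L[3]='D': occ=0, LF[3]=C('D')+0=4+0=4
L[4]='D': occ=1, LF[4]=C('D')+1=4+1=5
L[5]='$': occ=0, LF[5]=C('$')+0=0+0=0
L[6]='c': occ=0, LF[6]=C('c')+0=7+0=7
L[7]='B': occ=1, LF[7]=C('B')+1=2+1=3

Answer: 2 6 1 4 5 0 7 3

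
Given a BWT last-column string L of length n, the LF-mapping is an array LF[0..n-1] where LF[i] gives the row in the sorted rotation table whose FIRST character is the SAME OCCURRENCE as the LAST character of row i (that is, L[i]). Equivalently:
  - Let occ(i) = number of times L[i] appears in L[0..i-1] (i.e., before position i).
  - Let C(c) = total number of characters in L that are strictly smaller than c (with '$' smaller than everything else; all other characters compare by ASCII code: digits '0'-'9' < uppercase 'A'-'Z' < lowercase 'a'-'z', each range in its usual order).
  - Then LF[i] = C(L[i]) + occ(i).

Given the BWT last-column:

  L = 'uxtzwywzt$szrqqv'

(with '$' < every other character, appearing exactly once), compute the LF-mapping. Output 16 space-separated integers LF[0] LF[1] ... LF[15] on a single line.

Char counts: '$':1, 'q':2, 'r':1, 's':1, 't':2, 'u':1, 'v':1, 'w':2, 'x':1, 'y':1, 'z':3
C (first-col start): C('$')=0, C('q')=1, C('r')=3, C('s')=4, C('t')=5, C('u')=7, C('v')=8, C('w')=9, C('x')=11, C('y')=12, C('z')=13
L[0]='u': occ=0, LF[0]=C('u')+0=7+0=7
L[1]='x': occ=0, LF[1]=C('x')+0=11+0=11
L[2]='t': occ=0, LF[2]=C('t')+0=5+0=5
L[3]='z': occ=0, LF[3]=C('z')+0=13+0=13
L[4]='w': occ=0, LF[4]=C('w')+0=9+0=9
L[5]='y': occ=0, LF[5]=C('y')+0=12+0=12
L[6]='w': occ=1, LF[6]=C('w')+1=9+1=10
L[7]='z': occ=1, LF[7]=C('z')+1=13+1=14
L[8]='t': occ=1, LF[8]=C('t')+1=5+1=6
L[9]='$': occ=0, LF[9]=C('$')+0=0+0=0
L[10]='s': occ=0, LF[10]=C('s')+0=4+0=4
L[11]='z': occ=2, LF[11]=C('z')+2=13+2=15
L[12]='r': occ=0, LF[12]=C('r')+0=3+0=3
L[13]='q': occ=0, LF[13]=C('q')+0=1+0=1
L[14]='q': occ=1, LF[14]=C('q')+1=1+1=2
L[15]='v': occ=0, LF[15]=C('v')+0=8+0=8

Answer: 7 11 5 13 9 12 10 14 6 0 4 15 3 1 2 8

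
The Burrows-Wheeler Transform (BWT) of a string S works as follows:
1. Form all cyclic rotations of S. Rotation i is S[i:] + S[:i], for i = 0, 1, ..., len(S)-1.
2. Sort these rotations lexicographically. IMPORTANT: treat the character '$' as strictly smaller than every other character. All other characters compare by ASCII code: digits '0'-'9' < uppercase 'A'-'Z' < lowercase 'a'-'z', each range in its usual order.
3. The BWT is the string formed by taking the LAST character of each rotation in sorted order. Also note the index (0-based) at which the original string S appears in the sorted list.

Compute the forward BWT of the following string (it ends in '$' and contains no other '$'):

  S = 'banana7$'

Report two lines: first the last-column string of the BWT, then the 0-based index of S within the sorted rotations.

Answer: 7annb$aa
5

Derivation:
All 8 rotations (rotation i = S[i:]+S[:i]):
  rot[0] = banana7$
  rot[1] = anana7$b
  rot[2] = nana7$ba
  rot[3] = ana7$ban
  rot[4] = na7$bana
  rot[5] = a7$banan
  rot[6] = 7$banana
  rot[7] = $banana7
Sorted (with $ < everything):
  sorted[0] = $banana7  (last char: '7')
  sorted[1] = 7$banana  (last char: 'a')
  sorted[2] = a7$banan  (last char: 'n')
  sorted[3] = ana7$ban  (last char: 'n')
  sorted[4] = anana7$b  (last char: 'b')
  sorted[5] = banana7$  (last char: '$')
  sorted[6] = na7$bana  (last char: 'a')
  sorted[7] = nana7$ba  (last char: 'a')
Last column: 7annb$aa
Original string S is at sorted index 5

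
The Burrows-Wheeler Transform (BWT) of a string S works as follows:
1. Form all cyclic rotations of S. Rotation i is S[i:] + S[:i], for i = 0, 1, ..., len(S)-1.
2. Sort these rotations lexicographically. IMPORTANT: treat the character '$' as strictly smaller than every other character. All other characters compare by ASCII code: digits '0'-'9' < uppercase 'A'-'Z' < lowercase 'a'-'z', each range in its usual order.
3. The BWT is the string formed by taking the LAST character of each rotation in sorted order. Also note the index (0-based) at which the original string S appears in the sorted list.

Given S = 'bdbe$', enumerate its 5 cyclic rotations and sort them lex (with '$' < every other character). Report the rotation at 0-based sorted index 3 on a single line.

Answer: dbe$b

Derivation:
All 5 rotations (rotation i = S[i:]+S[:i]):
  rot[0] = bdbe$
  rot[1] = dbe$b
  rot[2] = be$bd
  rot[3] = e$bdb
  rot[4] = $bdbe
Sorted (with $ < everything):
  sorted[0] = $bdbe
  sorted[1] = bdbe$
  sorted[2] = be$bd
  sorted[3] = dbe$b
  sorted[4] = e$bdb
sorted[3] = dbe$b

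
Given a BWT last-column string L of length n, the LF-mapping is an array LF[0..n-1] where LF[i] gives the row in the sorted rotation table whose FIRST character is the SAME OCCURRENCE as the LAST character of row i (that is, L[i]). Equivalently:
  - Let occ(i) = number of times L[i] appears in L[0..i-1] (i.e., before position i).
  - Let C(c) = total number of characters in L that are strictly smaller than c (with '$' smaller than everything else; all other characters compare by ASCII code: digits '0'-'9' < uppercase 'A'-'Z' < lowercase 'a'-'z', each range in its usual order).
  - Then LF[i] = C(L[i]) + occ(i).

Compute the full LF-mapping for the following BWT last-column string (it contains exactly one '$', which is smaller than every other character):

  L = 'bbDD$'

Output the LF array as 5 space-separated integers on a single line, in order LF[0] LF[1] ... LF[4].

Answer: 3 4 1 2 0

Derivation:
Char counts: '$':1, 'D':2, 'b':2
C (first-col start): C('$')=0, C('D')=1, C('b')=3
L[0]='b': occ=0, LF[0]=C('b')+0=3+0=3
L[1]='b': occ=1, LF[1]=C('b')+1=3+1=4
L[2]='D': occ=0, LF[2]=C('D')+0=1+0=1
L[3]='D': occ=1, LF[3]=C('D')+1=1+1=2
L[4]='$': occ=0, LF[4]=C('$')+0=0+0=0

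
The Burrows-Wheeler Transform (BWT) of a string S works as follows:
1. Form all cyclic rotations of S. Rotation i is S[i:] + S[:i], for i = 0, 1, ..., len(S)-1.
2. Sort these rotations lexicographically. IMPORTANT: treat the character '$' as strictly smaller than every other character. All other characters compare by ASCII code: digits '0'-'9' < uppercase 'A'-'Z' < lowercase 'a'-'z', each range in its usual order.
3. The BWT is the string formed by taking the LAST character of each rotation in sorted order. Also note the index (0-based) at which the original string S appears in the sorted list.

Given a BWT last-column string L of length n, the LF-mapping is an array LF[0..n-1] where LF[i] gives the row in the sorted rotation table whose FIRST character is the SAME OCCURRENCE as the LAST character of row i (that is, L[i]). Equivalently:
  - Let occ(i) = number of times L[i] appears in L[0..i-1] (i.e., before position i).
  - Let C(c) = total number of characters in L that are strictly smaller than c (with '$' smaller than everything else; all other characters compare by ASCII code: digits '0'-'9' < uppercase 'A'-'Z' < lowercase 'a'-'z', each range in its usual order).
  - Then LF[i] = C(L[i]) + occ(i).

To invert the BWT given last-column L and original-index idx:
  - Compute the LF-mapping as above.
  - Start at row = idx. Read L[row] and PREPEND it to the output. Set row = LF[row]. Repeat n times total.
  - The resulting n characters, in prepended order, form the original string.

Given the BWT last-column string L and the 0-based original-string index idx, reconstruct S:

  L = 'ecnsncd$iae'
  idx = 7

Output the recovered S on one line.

Answer: incandesce$

Derivation:
LF mapping: 5 2 8 10 9 3 4 0 7 1 6
Walk LF starting at row 7, prepending L[row]:
  step 1: row=7, L[7]='$', prepend. Next row=LF[7]=0
  step 2: row=0, L[0]='e', prepend. Next row=LF[0]=5
  step 3: row=5, L[5]='c', prepend. Next row=LF[5]=3
  step 4: row=3, L[3]='s', prepend. Next row=LF[3]=10
  step 5: row=10, L[10]='e', prepend. Next row=LF[10]=6
  step 6: row=6, L[6]='d', prepend. Next row=LF[6]=4
  step 7: row=4, L[4]='n', prepend. Next row=LF[4]=9
  step 8: row=9, L[9]='a', prepend. Next row=LF[9]=1
  step 9: row=1, L[1]='c', prepend. Next row=LF[1]=2
  step 10: row=2, L[2]='n', prepend. Next row=LF[2]=8
  step 11: row=8, L[8]='i', prepend. Next row=LF[8]=7
Reversed output: incandesce$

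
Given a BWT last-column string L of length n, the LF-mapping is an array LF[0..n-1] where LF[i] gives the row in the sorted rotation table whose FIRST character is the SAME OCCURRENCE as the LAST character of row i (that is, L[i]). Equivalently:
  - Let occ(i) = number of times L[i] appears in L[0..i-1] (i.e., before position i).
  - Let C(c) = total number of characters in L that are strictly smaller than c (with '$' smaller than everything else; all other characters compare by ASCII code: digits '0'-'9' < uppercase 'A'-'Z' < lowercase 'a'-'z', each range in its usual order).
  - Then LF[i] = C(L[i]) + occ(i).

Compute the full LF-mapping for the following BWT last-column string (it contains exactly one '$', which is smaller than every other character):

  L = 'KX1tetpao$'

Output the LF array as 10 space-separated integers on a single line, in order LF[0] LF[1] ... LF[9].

Answer: 2 3 1 8 5 9 7 4 6 0

Derivation:
Char counts: '$':1, '1':1, 'K':1, 'X':1, 'a':1, 'e':1, 'o':1, 'p':1, 't':2
C (first-col start): C('$')=0, C('1')=1, C('K')=2, C('X')=3, C('a')=4, C('e')=5, C('o')=6, C('p')=7, C('t')=8
L[0]='K': occ=0, LF[0]=C('K')+0=2+0=2
L[1]='X': occ=0, LF[1]=C('X')+0=3+0=3
L[2]='1': occ=0, LF[2]=C('1')+0=1+0=1
L[3]='t': occ=0, LF[3]=C('t')+0=8+0=8
L[4]='e': occ=0, LF[4]=C('e')+0=5+0=5
L[5]='t': occ=1, LF[5]=C('t')+1=8+1=9
L[6]='p': occ=0, LF[6]=C('p')+0=7+0=7
L[7]='a': occ=0, LF[7]=C('a')+0=4+0=4
L[8]='o': occ=0, LF[8]=C('o')+0=6+0=6
L[9]='$': occ=0, LF[9]=C('$')+0=0+0=0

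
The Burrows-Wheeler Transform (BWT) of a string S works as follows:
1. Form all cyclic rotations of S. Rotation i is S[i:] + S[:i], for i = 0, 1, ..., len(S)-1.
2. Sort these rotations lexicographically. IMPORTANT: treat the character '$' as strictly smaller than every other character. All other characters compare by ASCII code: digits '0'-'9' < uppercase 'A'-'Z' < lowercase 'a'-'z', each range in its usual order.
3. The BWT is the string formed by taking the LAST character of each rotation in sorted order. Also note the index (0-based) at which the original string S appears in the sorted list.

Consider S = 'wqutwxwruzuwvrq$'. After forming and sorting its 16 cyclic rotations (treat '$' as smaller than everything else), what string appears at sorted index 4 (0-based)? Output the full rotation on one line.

Answer: ruzuwvrq$wqutwxw

Derivation:
All 16 rotations (rotation i = S[i:]+S[:i]):
  rot[0] = wqutwxwruzuwvrq$
  rot[1] = qutwxwruzuwvrq$w
  rot[2] = utwxwruzuwvrq$wq
  rot[3] = twxwruzuwvrq$wqu
  rot[4] = wxwruzuwvrq$wqut
  rot[5] = xwruzuwvrq$wqutw
  rot[6] = wruzuwvrq$wqutwx
  rot[7] = ruzuwvrq$wqutwxw
  rot[8] = uzuwvrq$wqutwxwr
  rot[9] = zuwvrq$wqutwxwru
  rot[10] = uwvrq$wqutwxwruz
  rot[11] = wvrq$wqutwxwruzu
  rot[12] = vrq$wqutwxwruzuw
  rot[13] = rq$wqutwxwruzuwv
  rot[14] = q$wqutwxwruzuwvr
  rot[15] = $wqutwxwruzuwvrq
Sorted (with $ < everything):
  sorted[0] = $wqutwxwruzuwvrq
  sorted[1] = q$wqutwxwruzuwvr
  sorted[2] = qutwxwruzuwvrq$w
  sorted[3] = rq$wqutwxwruzuwv
  sorted[4] = ruzuwvrq$wqutwxw
  sorted[5] = twxwruzuwvrq$wqu
  sorted[6] = utwxwruzuwvrq$wq
  sorted[7] = uwvrq$wqutwxwruz
  sorted[8] = uzuwvrq$wqutwxwr
  sorted[9] = vrq$wqutwxwruzuw
  sorted[10] = wqutwxwruzuwvrq$
  sorted[11] = wruzuwvrq$wqutwx
  sorted[12] = wvrq$wqutwxwruzu
  sorted[13] = wxwruzuwvrq$wqut
  sorted[14] = xwruzuwvrq$wqutw
  sorted[15] = zuwvrq$wqutwxwru
sorted[4] = ruzuwvrq$wqutwxw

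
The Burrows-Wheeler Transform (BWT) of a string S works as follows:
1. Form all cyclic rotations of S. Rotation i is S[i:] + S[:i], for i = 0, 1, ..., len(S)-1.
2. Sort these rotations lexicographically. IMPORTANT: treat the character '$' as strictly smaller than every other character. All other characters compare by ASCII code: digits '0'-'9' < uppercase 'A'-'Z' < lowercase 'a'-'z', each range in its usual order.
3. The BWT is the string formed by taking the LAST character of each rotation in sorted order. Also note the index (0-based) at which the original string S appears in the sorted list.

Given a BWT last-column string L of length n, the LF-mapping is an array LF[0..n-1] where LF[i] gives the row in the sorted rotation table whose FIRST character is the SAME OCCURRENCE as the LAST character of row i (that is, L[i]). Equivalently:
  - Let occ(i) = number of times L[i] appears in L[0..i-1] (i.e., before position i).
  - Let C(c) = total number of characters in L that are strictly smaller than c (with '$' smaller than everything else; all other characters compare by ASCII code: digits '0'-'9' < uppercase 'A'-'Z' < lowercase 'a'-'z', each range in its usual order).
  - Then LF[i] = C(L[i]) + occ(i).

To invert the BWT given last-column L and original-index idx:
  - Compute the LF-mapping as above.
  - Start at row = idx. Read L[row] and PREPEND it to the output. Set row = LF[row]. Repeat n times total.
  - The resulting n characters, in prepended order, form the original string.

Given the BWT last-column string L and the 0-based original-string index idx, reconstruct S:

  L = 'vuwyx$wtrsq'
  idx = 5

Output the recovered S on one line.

LF mapping: 6 5 7 10 9 0 8 4 2 3 1
Walk LF starting at row 5, prepending L[row]:
  step 1: row=5, L[5]='$', prepend. Next row=LF[5]=0
  step 2: row=0, L[0]='v', prepend. Next row=LF[0]=6
  step 3: row=6, L[6]='w', prepend. Next row=LF[6]=8
  step 4: row=8, L[8]='r', prepend. Next row=LF[8]=2
  step 5: row=2, L[2]='w', prepend. Next row=LF[2]=7
  step 6: row=7, L[7]='t', prepend. Next row=LF[7]=4
  step 7: row=4, L[4]='x', prepend. Next row=LF[4]=9
  step 8: row=9, L[9]='s', prepend. Next row=LF[9]=3
  step 9: row=3, L[3]='y', prepend. Next row=LF[3]=10
  step 10: row=10, L[10]='q', prepend. Next row=LF[10]=1
  step 11: row=1, L[1]='u', prepend. Next row=LF[1]=5
Reversed output: uqysxtwrwv$

Answer: uqysxtwrwv$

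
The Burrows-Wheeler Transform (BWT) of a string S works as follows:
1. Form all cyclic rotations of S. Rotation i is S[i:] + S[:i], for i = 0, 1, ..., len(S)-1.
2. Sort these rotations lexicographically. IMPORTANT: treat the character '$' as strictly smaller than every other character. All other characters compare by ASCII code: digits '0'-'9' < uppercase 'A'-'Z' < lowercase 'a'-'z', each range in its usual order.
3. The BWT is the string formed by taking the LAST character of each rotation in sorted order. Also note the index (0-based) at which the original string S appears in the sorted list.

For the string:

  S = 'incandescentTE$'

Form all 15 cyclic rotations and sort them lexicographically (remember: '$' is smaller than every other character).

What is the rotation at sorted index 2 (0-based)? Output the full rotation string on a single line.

Answer: TE$incandescent

Derivation:
All 15 rotations (rotation i = S[i:]+S[:i]):
  rot[0] = incandescentTE$
  rot[1] = ncandescentTE$i
  rot[2] = candescentTE$in
  rot[3] = andescentTE$inc
  rot[4] = ndescentTE$inca
  rot[5] = descentTE$incan
  rot[6] = escentTE$incand
  rot[7] = scentTE$incande
  rot[8] = centTE$incandes
  rot[9] = entTE$incandesc
  rot[10] = ntTE$incandesce
  rot[11] = tTE$incandescen
  rot[12] = TE$incandescent
  rot[13] = E$incandescentT
  rot[14] = $incandescentTE
Sorted (with $ < everything):
  sorted[0] = $incandescentTE
  sorted[1] = E$incandescentT
  sorted[2] = TE$incandescent
  sorted[3] = andescentTE$inc
  sorted[4] = candescentTE$in
  sorted[5] = centTE$incandes
  sorted[6] = descentTE$incan
  sorted[7] = entTE$incandesc
  sorted[8] = escentTE$incand
  sorted[9] = incandescentTE$
  sorted[10] = ncandescentTE$i
  sorted[11] = ndescentTE$inca
  sorted[12] = ntTE$incandesce
  sorted[13] = scentTE$incande
  sorted[14] = tTE$incandescen
sorted[2] = TE$incandescent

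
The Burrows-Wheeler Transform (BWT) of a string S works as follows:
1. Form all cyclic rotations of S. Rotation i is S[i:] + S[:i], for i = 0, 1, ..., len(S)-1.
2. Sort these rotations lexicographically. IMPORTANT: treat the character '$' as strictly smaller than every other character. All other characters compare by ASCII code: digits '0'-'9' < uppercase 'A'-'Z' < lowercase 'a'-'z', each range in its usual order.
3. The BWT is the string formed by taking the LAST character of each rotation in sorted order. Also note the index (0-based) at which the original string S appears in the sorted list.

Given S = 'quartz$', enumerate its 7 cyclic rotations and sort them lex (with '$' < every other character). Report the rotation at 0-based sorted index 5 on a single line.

All 7 rotations (rotation i = S[i:]+S[:i]):
  rot[0] = quartz$
  rot[1] = uartz$q
  rot[2] = artz$qu
  rot[3] = rtz$qua
  rot[4] = tz$quar
  rot[5] = z$quart
  rot[6] = $quartz
Sorted (with $ < everything):
  sorted[0] = $quartz
  sorted[1] = artz$qu
  sorted[2] = quartz$
  sorted[3] = rtz$qua
  sorted[4] = tz$quar
  sorted[5] = uartz$q
  sorted[6] = z$quart
sorted[5] = uartz$q

Answer: uartz$q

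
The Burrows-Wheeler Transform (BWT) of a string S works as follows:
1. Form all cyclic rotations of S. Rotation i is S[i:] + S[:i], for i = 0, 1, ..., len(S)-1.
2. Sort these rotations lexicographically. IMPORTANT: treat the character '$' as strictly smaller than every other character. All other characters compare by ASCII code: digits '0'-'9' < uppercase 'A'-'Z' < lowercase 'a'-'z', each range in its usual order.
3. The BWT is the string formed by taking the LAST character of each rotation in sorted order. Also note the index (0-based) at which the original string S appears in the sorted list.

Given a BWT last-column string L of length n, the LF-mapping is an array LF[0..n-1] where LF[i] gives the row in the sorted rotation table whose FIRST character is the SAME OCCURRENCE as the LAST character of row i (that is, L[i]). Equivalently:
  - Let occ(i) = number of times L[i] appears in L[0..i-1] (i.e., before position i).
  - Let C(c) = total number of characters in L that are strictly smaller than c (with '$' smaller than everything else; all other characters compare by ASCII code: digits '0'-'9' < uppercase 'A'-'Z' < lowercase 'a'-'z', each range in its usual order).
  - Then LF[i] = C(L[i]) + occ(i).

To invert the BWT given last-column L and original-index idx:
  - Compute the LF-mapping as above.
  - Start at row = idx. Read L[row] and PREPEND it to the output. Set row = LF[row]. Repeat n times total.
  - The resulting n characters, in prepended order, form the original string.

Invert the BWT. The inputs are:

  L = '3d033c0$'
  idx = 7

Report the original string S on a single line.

Answer: d00c333$

Derivation:
LF mapping: 3 7 1 4 5 6 2 0
Walk LF starting at row 7, prepending L[row]:
  step 1: row=7, L[7]='$', prepend. Next row=LF[7]=0
  step 2: row=0, L[0]='3', prepend. Next row=LF[0]=3
  step 3: row=3, L[3]='3', prepend. Next row=LF[3]=4
  step 4: row=4, L[4]='3', prepend. Next row=LF[4]=5
  step 5: row=5, L[5]='c', prepend. Next row=LF[5]=6
  step 6: row=6, L[6]='0', prepend. Next row=LF[6]=2
  step 7: row=2, L[2]='0', prepend. Next row=LF[2]=1
  step 8: row=1, L[1]='d', prepend. Next row=LF[1]=7
Reversed output: d00c333$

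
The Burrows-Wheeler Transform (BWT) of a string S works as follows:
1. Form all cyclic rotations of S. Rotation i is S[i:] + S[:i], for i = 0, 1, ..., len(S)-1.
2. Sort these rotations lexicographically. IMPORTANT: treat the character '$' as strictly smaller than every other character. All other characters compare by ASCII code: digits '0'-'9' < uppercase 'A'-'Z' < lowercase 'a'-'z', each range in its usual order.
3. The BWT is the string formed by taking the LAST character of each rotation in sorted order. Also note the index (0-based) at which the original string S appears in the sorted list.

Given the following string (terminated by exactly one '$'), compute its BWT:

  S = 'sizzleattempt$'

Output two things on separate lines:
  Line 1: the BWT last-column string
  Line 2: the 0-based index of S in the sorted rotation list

Answer: teltszem$ptazi
8

Derivation:
All 14 rotations (rotation i = S[i:]+S[:i]):
  rot[0] = sizzleattempt$
  rot[1] = izzleattempt$s
  rot[2] = zzleattempt$si
  rot[3] = zleattempt$siz
  rot[4] = leattempt$sizz
  rot[5] = eattempt$sizzl
  rot[6] = attempt$sizzle
  rot[7] = ttempt$sizzlea
  rot[8] = tempt$sizzleat
  rot[9] = empt$sizzleatt
  rot[10] = mpt$sizzleatte
  rot[11] = pt$sizzleattem
  rot[12] = t$sizzleattemp
  rot[13] = $sizzleattempt
Sorted (with $ < everything):
  sorted[0] = $sizzleattempt  (last char: 't')
  sorted[1] = attempt$sizzle  (last char: 'e')
  sorted[2] = eattempt$sizzl  (last char: 'l')
  sorted[3] = empt$sizzleatt  (last char: 't')
  sorted[4] = izzleattempt$s  (last char: 's')
  sorted[5] = leattempt$sizz  (last char: 'z')
  sorted[6] = mpt$sizzleatte  (last char: 'e')
  sorted[7] = pt$sizzleattem  (last char: 'm')
  sorted[8] = sizzleattempt$  (last char: '$')
  sorted[9] = t$sizzleattemp  (last char: 'p')
  sorted[10] = tempt$sizzleat  (last char: 't')
  sorted[11] = ttempt$sizzlea  (last char: 'a')
  sorted[12] = zleattempt$siz  (last char: 'z')
  sorted[13] = zzleattempt$si  (last char: 'i')
Last column: teltszem$ptazi
Original string S is at sorted index 8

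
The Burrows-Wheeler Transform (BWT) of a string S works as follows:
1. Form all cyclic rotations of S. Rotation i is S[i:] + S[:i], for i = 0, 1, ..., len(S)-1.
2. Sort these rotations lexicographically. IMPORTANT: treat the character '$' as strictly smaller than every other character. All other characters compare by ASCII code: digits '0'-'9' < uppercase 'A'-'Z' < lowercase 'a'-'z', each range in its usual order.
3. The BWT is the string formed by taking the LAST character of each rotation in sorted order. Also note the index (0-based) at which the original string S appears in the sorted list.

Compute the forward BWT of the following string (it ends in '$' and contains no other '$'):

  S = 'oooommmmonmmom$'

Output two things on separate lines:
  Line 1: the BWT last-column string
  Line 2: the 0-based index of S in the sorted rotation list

All 15 rotations (rotation i = S[i:]+S[:i]):
  rot[0] = oooommmmonmmom$
  rot[1] = ooommmmonmmom$o
  rot[2] = oommmmonmmom$oo
  rot[3] = ommmmonmmom$ooo
  rot[4] = mmmmonmmom$oooo
  rot[5] = mmmonmmom$oooom
  rot[6] = mmonmmom$oooomm
  rot[7] = monmmom$oooommm
  rot[8] = onmmom$oooommmm
  rot[9] = nmmom$oooommmmo
  rot[10] = mmom$oooommmmon
  rot[11] = mom$oooommmmonm
  rot[12] = om$oooommmmonmm
  rot[13] = m$oooommmmonmmo
  rot[14] = $oooommmmonmmom
Sorted (with $ < everything):
  sorted[0] = $oooommmmonmmom  (last char: 'm')
  sorted[1] = m$oooommmmonmmo  (last char: 'o')
  sorted[2] = mmmmonmmom$oooo  (last char: 'o')
  sorted[3] = mmmonmmom$oooom  (last char: 'm')
  sorted[4] = mmom$oooommmmon  (last char: 'n')
  sorted[5] = mmonmmom$oooomm  (last char: 'm')
  sorted[6] = mom$oooommmmonm  (last char: 'm')
  sorted[7] = monmmom$oooommm  (last char: 'm')
  sorted[8] = nmmom$oooommmmo  (last char: 'o')
  sorted[9] = om$oooommmmonmm  (last char: 'm')
  sorted[10] = ommmmonmmom$ooo  (last char: 'o')
  sorted[11] = onmmom$oooommmm  (last char: 'm')
  sorted[12] = oommmmonmmom$oo  (last char: 'o')
  sorted[13] = ooommmmonmmom$o  (last char: 'o')
  sorted[14] = oooommmmonmmom$  (last char: '$')
Last column: moomnmmmomomoo$
Original string S is at sorted index 14

Answer: moomnmmmomomoo$
14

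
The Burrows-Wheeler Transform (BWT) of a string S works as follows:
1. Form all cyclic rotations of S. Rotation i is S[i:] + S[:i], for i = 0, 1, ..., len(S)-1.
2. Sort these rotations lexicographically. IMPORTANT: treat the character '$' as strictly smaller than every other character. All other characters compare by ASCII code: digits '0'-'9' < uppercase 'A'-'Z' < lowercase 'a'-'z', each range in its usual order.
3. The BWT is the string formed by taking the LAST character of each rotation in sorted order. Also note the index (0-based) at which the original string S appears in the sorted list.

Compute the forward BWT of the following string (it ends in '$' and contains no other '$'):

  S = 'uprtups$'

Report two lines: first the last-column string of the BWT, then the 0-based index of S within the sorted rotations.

All 8 rotations (rotation i = S[i:]+S[:i]):
  rot[0] = uprtups$
  rot[1] = prtups$u
  rot[2] = rtups$up
  rot[3] = tups$upr
  rot[4] = ups$uprt
  rot[5] = ps$uprtu
  rot[6] = s$uprtup
  rot[7] = $uprtups
Sorted (with $ < everything):
  sorted[0] = $uprtups  (last char: 's')
  sorted[1] = prtups$u  (last char: 'u')
  sorted[2] = ps$uprtu  (last char: 'u')
  sorted[3] = rtups$up  (last char: 'p')
  sorted[4] = s$uprtup  (last char: 'p')
  sorted[5] = tups$upr  (last char: 'r')
  sorted[6] = uprtups$  (last char: '$')
  sorted[7] = ups$uprt  (last char: 't')
Last column: suuppr$t
Original string S is at sorted index 6

Answer: suuppr$t
6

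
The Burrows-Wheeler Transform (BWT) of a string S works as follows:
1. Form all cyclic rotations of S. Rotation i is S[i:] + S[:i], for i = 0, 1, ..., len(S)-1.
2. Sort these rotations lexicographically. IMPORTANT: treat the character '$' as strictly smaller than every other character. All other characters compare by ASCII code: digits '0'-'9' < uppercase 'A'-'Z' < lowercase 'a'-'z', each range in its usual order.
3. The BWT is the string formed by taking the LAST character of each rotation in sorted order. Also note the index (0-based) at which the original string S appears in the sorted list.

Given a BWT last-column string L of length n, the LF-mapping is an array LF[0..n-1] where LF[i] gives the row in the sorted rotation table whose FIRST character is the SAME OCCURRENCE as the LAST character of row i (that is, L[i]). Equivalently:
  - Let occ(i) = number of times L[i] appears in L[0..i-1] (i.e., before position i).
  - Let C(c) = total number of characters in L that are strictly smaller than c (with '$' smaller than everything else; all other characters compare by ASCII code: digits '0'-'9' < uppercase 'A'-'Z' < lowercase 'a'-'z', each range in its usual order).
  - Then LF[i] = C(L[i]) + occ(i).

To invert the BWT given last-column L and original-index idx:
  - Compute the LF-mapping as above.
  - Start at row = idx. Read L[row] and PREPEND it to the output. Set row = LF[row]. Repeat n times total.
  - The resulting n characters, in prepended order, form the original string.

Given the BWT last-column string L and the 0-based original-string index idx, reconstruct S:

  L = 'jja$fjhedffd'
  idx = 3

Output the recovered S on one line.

LF mapping: 9 10 1 0 5 11 8 4 2 6 7 3
Walk LF starting at row 3, prepending L[row]:
  step 1: row=3, L[3]='$', prepend. Next row=LF[3]=0
  step 2: row=0, L[0]='j', prepend. Next row=LF[0]=9
  step 3: row=9, L[9]='f', prepend. Next row=LF[9]=6
  step 4: row=6, L[6]='h', prepend. Next row=LF[6]=8
  step 5: row=8, L[8]='d', prepend. Next row=LF[8]=2
  step 6: row=2, L[2]='a', prepend. Next row=LF[2]=1
  step 7: row=1, L[1]='j', prepend. Next row=LF[1]=10
  step 8: row=10, L[10]='f', prepend. Next row=LF[10]=7
  step 9: row=7, L[7]='e', prepend. Next row=LF[7]=4
  step 10: row=4, L[4]='f', prepend. Next row=LF[4]=5
  step 11: row=5, L[5]='j', prepend. Next row=LF[5]=11
  step 12: row=11, L[11]='d', prepend. Next row=LF[11]=3
Reversed output: djfefjadhfj$

Answer: djfefjadhfj$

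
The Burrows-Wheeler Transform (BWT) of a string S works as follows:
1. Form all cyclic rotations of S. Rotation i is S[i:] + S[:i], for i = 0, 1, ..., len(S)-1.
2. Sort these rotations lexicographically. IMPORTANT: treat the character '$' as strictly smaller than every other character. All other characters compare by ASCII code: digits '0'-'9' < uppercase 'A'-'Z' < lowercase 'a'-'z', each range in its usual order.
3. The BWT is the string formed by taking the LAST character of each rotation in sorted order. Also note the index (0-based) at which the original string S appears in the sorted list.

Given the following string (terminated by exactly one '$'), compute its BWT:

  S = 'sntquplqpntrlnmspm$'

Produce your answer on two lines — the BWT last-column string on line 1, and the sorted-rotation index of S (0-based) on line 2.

Answer: mrppnlspusqltt$mnnq
14

Derivation:
All 19 rotations (rotation i = S[i:]+S[:i]):
  rot[0] = sntquplqpntrlnmspm$
  rot[1] = ntquplqpntrlnmspm$s
  rot[2] = tquplqpntrlnmspm$sn
  rot[3] = quplqpntrlnmspm$snt
  rot[4] = uplqpntrlnmspm$sntq
  rot[5] = plqpntrlnmspm$sntqu
  rot[6] = lqpntrlnmspm$sntqup
  rot[7] = qpntrlnmspm$sntqupl
  rot[8] = pntrlnmspm$sntquplq
  rot[9] = ntrlnmspm$sntquplqp
  rot[10] = trlnmspm$sntquplqpn
  rot[11] = rlnmspm$sntquplqpnt
  rot[12] = lnmspm$sntquplqpntr
  rot[13] = nmspm$sntquplqpntrl
  rot[14] = mspm$sntquplqpntrln
  rot[15] = spm$sntquplqpntrlnm
  rot[16] = pm$sntquplqpntrlnms
  rot[17] = m$sntquplqpntrlnmsp
  rot[18] = $sntquplqpntrlnmspm
Sorted (with $ < everything):
  sorted[0] = $sntquplqpntrlnmspm  (last char: 'm')
  sorted[1] = lnmspm$sntquplqpntr  (last char: 'r')
  sorted[2] = lqpntrlnmspm$sntqup  (last char: 'p')
  sorted[3] = m$sntquplqpntrlnmsp  (last char: 'p')
  sorted[4] = mspm$sntquplqpntrln  (last char: 'n')
  sorted[5] = nmspm$sntquplqpntrl  (last char: 'l')
  sorted[6] = ntquplqpntrlnmspm$s  (last char: 's')
  sorted[7] = ntrlnmspm$sntquplqp  (last char: 'p')
  sorted[8] = plqpntrlnmspm$sntqu  (last char: 'u')
  sorted[9] = pm$sntquplqpntrlnms  (last char: 's')
  sorted[10] = pntrlnmspm$sntquplq  (last char: 'q')
  sorted[11] = qpntrlnmspm$sntqupl  (last char: 'l')
  sorted[12] = quplqpntrlnmspm$snt  (last char: 't')
  sorted[13] = rlnmspm$sntquplqpnt  (last char: 't')
  sorted[14] = sntquplqpntrlnmspm$  (last char: '$')
  sorted[15] = spm$sntquplqpntrlnm  (last char: 'm')
  sorted[16] = tquplqpntrlnmspm$sn  (last char: 'n')
  sorted[17] = trlnmspm$sntquplqpn  (last char: 'n')
  sorted[18] = uplqpntrlnmspm$sntq  (last char: 'q')
Last column: mrppnlspusqltt$mnnq
Original string S is at sorted index 14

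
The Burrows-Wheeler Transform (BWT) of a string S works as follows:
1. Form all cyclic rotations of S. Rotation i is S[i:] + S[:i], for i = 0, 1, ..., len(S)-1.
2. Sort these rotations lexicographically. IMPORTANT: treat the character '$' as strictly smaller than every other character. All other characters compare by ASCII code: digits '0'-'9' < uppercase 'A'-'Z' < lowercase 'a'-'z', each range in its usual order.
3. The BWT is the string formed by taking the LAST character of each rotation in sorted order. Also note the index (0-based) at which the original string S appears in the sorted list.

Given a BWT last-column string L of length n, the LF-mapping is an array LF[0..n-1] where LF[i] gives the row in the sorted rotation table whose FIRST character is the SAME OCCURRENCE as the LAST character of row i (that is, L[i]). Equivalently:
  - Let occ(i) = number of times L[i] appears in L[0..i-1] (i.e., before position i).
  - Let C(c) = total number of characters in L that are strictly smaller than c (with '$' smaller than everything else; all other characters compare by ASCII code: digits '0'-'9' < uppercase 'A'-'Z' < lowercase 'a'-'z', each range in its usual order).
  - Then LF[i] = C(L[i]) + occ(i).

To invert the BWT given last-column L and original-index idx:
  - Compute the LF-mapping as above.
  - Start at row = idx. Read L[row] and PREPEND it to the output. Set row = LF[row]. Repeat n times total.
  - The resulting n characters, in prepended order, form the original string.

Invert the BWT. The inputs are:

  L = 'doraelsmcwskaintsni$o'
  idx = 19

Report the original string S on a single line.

Answer: transmissioacknowled$

Derivation:
LF mapping: 4 13 15 1 5 9 16 10 3 20 17 8 2 6 11 19 18 12 7 0 14
Walk LF starting at row 19, prepending L[row]:
  step 1: row=19, L[19]='$', prepend. Next row=LF[19]=0
  step 2: row=0, L[0]='d', prepend. Next row=LF[0]=4
  step 3: row=4, L[4]='e', prepend. Next row=LF[4]=5
  step 4: row=5, L[5]='l', prepend. Next row=LF[5]=9
  step 5: row=9, L[9]='w', prepend. Next row=LF[9]=20
  step 6: row=20, L[20]='o', prepend. Next row=LF[20]=14
  step 7: row=14, L[14]='n', prepend. Next row=LF[14]=11
  step 8: row=11, L[11]='k', prepend. Next row=LF[11]=8
  step 9: row=8, L[8]='c', prepend. Next row=LF[8]=3
  step 10: row=3, L[3]='a', prepend. Next row=LF[3]=1
  step 11: row=1, L[1]='o', prepend. Next row=LF[1]=13
  step 12: row=13, L[13]='i', prepend. Next row=LF[13]=6
  step 13: row=6, L[6]='s', prepend. Next row=LF[6]=16
  step 14: row=16, L[16]='s', prepend. Next row=LF[16]=18
  step 15: row=18, L[18]='i', prepend. Next row=LF[18]=7
  step 16: row=7, L[7]='m', prepend. Next row=LF[7]=10
  step 17: row=10, L[10]='s', prepend. Next row=LF[10]=17
  step 18: row=17, L[17]='n', prepend. Next row=LF[17]=12
  step 19: row=12, L[12]='a', prepend. Next row=LF[12]=2
  step 20: row=2, L[2]='r', prepend. Next row=LF[2]=15
  step 21: row=15, L[15]='t', prepend. Next row=LF[15]=19
Reversed output: transmissioacknowled$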